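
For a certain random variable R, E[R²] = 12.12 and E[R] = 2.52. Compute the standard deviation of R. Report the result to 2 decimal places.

2.40

var(R) = 12.12 − (2.52)² = 5.7696
sd(R) = √5.7696 ≈ 2.40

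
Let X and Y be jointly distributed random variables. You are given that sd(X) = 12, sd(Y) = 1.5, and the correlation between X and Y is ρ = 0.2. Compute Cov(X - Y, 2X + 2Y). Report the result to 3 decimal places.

283.500

Var(X) = (12)² = 144;  Var(Y) = (1.5)² = 2.25
Cov(X,Y) = ρ·sd(X)·sd(Y) = 0.2·12·1.5 = 3.6
Cov(X - Y, 2X + 2Y) = (1)(2)Var(X) + (-1)(2)Var(Y) + [(1)(2) + (-1)(2)]Cov(X,Y)
= 2·144 + -2·2.25 + 0·3.6 = 283.5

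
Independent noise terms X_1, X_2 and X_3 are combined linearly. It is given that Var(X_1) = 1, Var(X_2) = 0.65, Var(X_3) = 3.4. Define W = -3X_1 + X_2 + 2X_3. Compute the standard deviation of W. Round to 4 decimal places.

By independence, Var(W) = (-3)²Var(X_1) + (1)²Var(X_2) + (2)²Var(X_3)
= (-3)²·1 + (1)²·0.65 + (2)²·3.4 = 23.25
SD(W) = √23.25 ≈ 4.8218

4.8218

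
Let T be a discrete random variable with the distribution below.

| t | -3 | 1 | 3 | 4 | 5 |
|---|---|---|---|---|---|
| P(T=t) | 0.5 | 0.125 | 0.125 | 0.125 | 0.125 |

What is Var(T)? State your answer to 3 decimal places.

10.859

E[T] = (-3)(0.5) + (1)(0.125) + (3)(0.125) + (4)(0.125) + (5)(0.125) = 0.125
E[T²] = (-3)²(0.5) + (1)²(0.125) + (3)²(0.125) + (4)²(0.125) + (5)²(0.125) = 10.875
Var(T) = E[T²] − (E[T])² = 10.875 − (0.125)² = 10.859375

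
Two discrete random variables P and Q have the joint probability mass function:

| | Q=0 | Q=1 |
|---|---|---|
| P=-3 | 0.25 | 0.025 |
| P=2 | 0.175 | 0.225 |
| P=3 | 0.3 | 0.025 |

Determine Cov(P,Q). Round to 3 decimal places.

0.189

E[P] = 0.95,  E[Q] = 0.275
E[PQ] = 0.45
Cov(P,Q) = E[PQ] − E[P]E[Q] = 0.45 − (0.95)(0.275) = 0.18875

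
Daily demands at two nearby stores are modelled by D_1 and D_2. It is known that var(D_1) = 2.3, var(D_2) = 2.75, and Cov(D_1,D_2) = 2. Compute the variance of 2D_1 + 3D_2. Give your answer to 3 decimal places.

var(2D_1 + 3D_2) = (2)²·var(D_1) + (3)²·var(D_2) + 2·(2)·(3)·Cov(D_1,D_2)
= 4·2.3 + 9·2.75 + 12·2 = 57.95

57.950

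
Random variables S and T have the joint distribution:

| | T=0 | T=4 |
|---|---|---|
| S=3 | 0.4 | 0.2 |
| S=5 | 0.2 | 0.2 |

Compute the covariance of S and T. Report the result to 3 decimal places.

0.320

E[S] = 3.8,  E[T] = 1.6
E[ST] = 6.4
Cov(S,T) = E[ST] − E[S]E[T] = 6.4 − (3.8)(1.6) = 0.32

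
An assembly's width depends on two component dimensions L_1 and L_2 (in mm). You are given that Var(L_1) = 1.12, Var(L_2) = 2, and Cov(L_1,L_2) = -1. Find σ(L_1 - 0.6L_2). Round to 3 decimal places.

Var(L_1 - 0.6L_2) = (1)²·Var(L_1) + (-0.6)²·Var(L_2) + 2·(1)·(-0.6)·Cov(L_1,L_2)
= 1·1.12 + 0.36·2 + -1.2·-1 = 3.04
σ(L_1 - 0.6L_2) = √3.04 ≈ 1.744

1.744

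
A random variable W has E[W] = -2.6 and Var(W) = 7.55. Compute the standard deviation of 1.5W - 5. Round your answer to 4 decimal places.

Var(1.5W - 5) = (1.5)²·7.55 = 16.9875
SD(1.5W - 5) = √16.9875 ≈ 4.1216

4.1216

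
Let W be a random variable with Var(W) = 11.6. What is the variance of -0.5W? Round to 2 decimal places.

2.90

Var(-0.5W) = (-0.5)²·Var(W) = 0.25·11.6 = 2.9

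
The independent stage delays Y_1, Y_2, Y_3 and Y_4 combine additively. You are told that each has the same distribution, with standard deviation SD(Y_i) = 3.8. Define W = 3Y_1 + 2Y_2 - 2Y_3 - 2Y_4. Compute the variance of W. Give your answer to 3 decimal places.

303.240

Var(Y_i) = (3.8)² = 14.44
By independence, Var(W) = (3)²Var(Y_1) + (2)²Var(Y_2) + (-2)²Var(Y_3) + (-2)²Var(Y_4)
= (3)²·14.44 + (2)²·14.44 + (-2)²·14.44 + (-2)²·14.44 = 303.24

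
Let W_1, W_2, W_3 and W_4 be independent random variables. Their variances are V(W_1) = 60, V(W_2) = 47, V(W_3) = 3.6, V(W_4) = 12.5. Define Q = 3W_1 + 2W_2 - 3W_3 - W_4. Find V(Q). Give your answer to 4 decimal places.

772.9000

By independence, V(Q) = (3)²V(W_1) + (2)²V(W_2) + (-3)²V(W_3) + (-1)²V(W_4)
= (3)²·60 + (2)²·47 + (-3)²·3.6 + (-1)²·12.5 = 772.9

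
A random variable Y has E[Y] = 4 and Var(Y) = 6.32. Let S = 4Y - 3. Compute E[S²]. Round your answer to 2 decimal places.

270.12

E[4Y - 3] = 4·4 − 3 = 13
Var(4Y - 3) = (4)²·6.32 = 101.12
E[S²] = Var(S) + (E[S])² = 101.12 + (13)² = 270.12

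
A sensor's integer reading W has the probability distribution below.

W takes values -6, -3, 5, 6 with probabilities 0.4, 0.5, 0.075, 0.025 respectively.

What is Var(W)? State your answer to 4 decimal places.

10.2844

E[W] = (-6)(0.4) + (-3)(0.5) + (5)(0.075) + (6)(0.025) = -3.375
E[W²] = (-6)²(0.4) + (-3)²(0.5) + (5)²(0.075) + (6)²(0.025) = 21.675
Var(W) = E[W²] − (E[W])² = 21.675 − (-3.375)² = 10.284375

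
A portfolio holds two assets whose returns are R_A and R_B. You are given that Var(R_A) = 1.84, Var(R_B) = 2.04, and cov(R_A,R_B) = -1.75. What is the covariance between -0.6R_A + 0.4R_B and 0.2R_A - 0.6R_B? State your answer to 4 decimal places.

-1.4804

cov(-0.6R_A + 0.4R_B, 0.2R_A - 0.6R_B) = (-0.6)(0.2)Var(R_A) + (0.4)(-0.6)Var(R_B) + [(-0.6)(-0.6) + (0.4)(0.2)]cov(R_A,R_B)
= -0.12·1.84 + -0.24·2.04 + 0.44·-1.75 = -1.4804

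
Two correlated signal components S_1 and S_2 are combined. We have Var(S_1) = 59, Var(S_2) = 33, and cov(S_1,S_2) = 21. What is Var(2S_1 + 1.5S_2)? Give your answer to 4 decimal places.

436.2500

Var(2S_1 + 1.5S_2) = (2)²·Var(S_1) + (1.5)²·Var(S_2) + 2·(2)·(1.5)·cov(S_1,S_2)
= 4·59 + 2.25·33 + 6·21 = 436.25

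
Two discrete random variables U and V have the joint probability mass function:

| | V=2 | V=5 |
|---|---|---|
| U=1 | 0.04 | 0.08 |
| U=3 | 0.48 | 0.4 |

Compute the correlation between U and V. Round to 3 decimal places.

-0.138

E[U] = 2.76,  E[V] = 3.44
E[UV] = 9.36
Cov(U,V) = E[UV] − E[U]E[V] = 9.36 − (2.76)(3.44) = -0.1344
Var(U) = 0.4224,  Var(V) = 2.2464
ρ = -0.1344 / √(0.4224·2.2464) ≈ -0.138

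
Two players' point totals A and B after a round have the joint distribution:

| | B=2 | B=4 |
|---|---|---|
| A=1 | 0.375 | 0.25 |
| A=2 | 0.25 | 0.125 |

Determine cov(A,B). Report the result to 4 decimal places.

E[A] = 1.375,  E[B] = 2.75
E[AB] = 3.75
cov(A,B) = E[AB] − E[A]E[B] = 3.75 − (1.375)(2.75) = -0.03125

-0.0313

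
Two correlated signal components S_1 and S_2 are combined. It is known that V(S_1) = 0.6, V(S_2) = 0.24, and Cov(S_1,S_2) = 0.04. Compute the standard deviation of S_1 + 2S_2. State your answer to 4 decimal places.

1.3115

V(S_1 + 2S_2) = (1)²·V(S_1) + (2)²·V(S_2) + 2·(1)·(2)·Cov(S_1,S_2)
= 1·0.6 + 4·0.24 + 4·0.04 = 1.72
σ(S_1 + 2S_2) = √1.72 ≈ 1.3115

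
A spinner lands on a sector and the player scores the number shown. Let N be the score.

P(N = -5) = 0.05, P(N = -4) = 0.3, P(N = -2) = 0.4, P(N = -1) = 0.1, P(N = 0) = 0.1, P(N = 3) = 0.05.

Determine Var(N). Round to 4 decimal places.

3.3600

E[N] = (-5)(0.05) + (-4)(0.3) + (-2)(0.4) + (-1)(0.1) + (0)(0.1) + (3)(0.05) = -2.2
E[N²] = (-5)²(0.05) + (-4)²(0.3) + (-2)²(0.4) + (-1)²(0.1) + (0)²(0.1) + (3)²(0.05) = 8.2
Var(N) = E[N²] − (E[N])² = 8.2 − (-2.2)² = 3.36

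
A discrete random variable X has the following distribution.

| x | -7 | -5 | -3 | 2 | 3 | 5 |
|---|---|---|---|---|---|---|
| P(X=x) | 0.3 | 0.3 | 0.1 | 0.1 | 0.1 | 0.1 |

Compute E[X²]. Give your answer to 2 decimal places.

26.90

E[X²] = (-7)²(0.3) + (-5)²(0.3) + (-3)²(0.1) + (2)²(0.1) + (3)²(0.1) + (5)²(0.1) = 26.9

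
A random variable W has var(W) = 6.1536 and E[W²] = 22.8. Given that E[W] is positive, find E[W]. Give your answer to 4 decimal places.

(E[W])² = E[W²] − var(W) = 22.8 − 6.1536 = 16.6464
E[W] = √16.6464 = 4.08

4.0800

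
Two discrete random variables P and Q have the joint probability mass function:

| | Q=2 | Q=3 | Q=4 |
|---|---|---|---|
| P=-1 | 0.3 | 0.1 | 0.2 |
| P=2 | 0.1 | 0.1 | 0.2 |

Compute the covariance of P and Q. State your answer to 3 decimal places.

0.300

E[P] = 0.2,  E[Q] = 3
E[PQ] = 0.9
Cov(P,Q) = E[PQ] − E[P]E[Q] = 0.9 − (0.2)(3) = 0.3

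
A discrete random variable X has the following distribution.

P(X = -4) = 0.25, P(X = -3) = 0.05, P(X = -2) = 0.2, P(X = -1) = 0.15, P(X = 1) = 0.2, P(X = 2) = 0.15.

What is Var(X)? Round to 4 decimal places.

4.7600

E[X] = (-4)(0.25) + (-3)(0.05) + (-2)(0.2) + (-1)(0.15) + (1)(0.2) + (2)(0.15) = -1.2
E[X²] = (-4)²(0.25) + (-3)²(0.05) + (-2)²(0.2) + (-1)²(0.15) + (1)²(0.2) + (2)²(0.15) = 6.2
Var(X) = E[X²] − (E[X])² = 6.2 − (-1.2)² = 4.76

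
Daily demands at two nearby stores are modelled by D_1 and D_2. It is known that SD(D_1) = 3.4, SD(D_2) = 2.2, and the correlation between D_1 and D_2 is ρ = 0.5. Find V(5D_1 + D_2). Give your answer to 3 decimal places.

V(D_1) = (3.4)² = 11.56;  V(D_2) = (2.2)² = 4.84
Cov(D_1,D_2) = ρ·SD(D_1)·SD(D_2) = 0.5·3.4·2.2 = 3.74
V(5D_1 + D_2) = (5)²·V(D_1) + (1)²·V(D_2) + 2·(5)·(1)·Cov(D_1,D_2)
= 25·11.56 + 1·4.84 + 10·3.74 = 331.24

331.240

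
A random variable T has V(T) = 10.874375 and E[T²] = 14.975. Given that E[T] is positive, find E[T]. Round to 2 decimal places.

(E[T])² = E[T²] − V(T) = 14.975 − 10.874375 = 4.100625
E[T] = √4.100625 = 2.025

2.03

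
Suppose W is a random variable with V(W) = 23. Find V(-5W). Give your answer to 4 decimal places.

575.0000

V(-5W) = (-5)²·V(W) = 25·23 = 575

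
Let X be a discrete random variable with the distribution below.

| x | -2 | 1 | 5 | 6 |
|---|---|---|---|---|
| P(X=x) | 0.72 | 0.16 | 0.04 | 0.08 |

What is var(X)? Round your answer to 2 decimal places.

E[X] = (-2)(0.72) + (1)(0.16) + (5)(0.04) + (6)(0.08) = -0.6
E[X²] = (-2)²(0.72) + (1)²(0.16) + (5)²(0.04) + (6)²(0.08) = 6.92
var(X) = E[X²] − (E[X])² = 6.92 − (-0.6)² = 6.56

6.56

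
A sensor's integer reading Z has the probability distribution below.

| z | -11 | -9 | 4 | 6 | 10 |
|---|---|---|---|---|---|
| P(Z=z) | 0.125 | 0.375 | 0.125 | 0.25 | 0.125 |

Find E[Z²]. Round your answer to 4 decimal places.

E[Z²] = (-11)²(0.125) + (-9)²(0.375) + (4)²(0.125) + (6)²(0.25) + (10)²(0.125) = 69

69.0000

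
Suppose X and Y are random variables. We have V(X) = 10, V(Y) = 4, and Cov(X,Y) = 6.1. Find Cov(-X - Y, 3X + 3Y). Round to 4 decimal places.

Cov(-X - Y, 3X + 3Y) = (-1)(3)V(X) + (-1)(3)V(Y) + [(-1)(3) + (-1)(3)]Cov(X,Y)
= -3·10 + -3·4 + -6·6.1 = -78.6

-78.6000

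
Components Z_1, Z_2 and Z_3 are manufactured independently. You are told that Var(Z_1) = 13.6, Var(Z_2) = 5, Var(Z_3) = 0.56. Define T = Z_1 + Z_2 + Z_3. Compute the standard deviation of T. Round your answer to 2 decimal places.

4.38

By independence, Var(T) = (1)²Var(Z_1) + (1)²Var(Z_2) + (1)²Var(Z_3)
= (1)²·13.6 + (1)²·5 + (1)²·0.56 = 19.16
σ(T) = √19.16 ≈ 4.38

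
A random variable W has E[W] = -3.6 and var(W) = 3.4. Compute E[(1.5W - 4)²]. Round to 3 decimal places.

E[1.5W - 4] = 1.5·-3.6 − 4 = -9.4
var(1.5W - 4) = (1.5)²·3.4 = 7.65
E[(1.5W - 4)²] = var((1.5W - 4)) + (E[(1.5W - 4)])² = 7.65 + (-9.4)² = 96.01

96.010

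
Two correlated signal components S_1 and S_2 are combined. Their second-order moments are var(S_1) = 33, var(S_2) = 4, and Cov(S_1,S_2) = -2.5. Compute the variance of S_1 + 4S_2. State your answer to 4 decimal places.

77.0000

var(S_1 + 4S_2) = (1)²·var(S_1) + (4)²·var(S_2) + 2·(1)·(4)·Cov(S_1,S_2)
= 1·33 + 16·4 + 8·-2.5 = 77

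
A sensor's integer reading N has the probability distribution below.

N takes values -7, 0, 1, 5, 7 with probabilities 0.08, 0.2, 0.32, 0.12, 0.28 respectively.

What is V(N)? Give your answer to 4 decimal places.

15.5776

E[N] = (-7)(0.08) + (0)(0.2) + (1)(0.32) + (5)(0.12) + (7)(0.28) = 2.32
E[N²] = (-7)²(0.08) + (0)²(0.2) + (1)²(0.32) + (5)²(0.12) + (7)²(0.28) = 20.96
V(N) = E[N²] − (E[N])² = 20.96 − (2.32)² = 15.5776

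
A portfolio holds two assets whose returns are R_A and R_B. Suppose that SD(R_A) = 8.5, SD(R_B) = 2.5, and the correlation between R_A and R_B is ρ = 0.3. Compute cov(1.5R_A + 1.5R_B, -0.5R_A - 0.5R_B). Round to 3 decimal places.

Var(R_A) = (8.5)² = 72.25;  Var(R_B) = (2.5)² = 6.25
cov(R_A,R_B) = ρ·SD(R_A)·SD(R_B) = 0.3·8.5·2.5 = 6.375
cov(1.5R_A + 1.5R_B, -0.5R_A - 0.5R_B) = (1.5)(-0.5)Var(R_A) + (1.5)(-0.5)Var(R_B) + [(1.5)(-0.5) + (1.5)(-0.5)]cov(R_A,R_B)
= -0.75·72.25 + -0.75·6.25 + -1.5·6.375 = -68.4375

-68.438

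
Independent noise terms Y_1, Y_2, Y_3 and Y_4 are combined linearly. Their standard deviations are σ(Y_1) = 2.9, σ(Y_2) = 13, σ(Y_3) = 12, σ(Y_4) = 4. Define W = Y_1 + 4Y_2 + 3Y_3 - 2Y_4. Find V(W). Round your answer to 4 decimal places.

V(Y_1) = 8.41, V(Y_2) = 169, V(Y_3) = 144, V(Y_4) = 16
By independence, V(W) = (1)²V(Y_1) + (4)²V(Y_2) + (3)²V(Y_3) + (-2)²V(Y_4)
= (1)²·8.41 + (4)²·169 + (3)²·144 + (-2)²·16 = 4072.41

4072.4100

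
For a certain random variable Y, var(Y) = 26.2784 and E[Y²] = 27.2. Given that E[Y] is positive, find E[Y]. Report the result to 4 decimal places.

(E[Y])² = E[Y²] − var(Y) = 27.2 − 26.2784 = 0.9216
E[Y] = √0.9216 = 0.96

0.9600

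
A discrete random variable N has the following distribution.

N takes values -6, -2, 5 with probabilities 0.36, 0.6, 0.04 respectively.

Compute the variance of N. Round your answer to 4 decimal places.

6.3744

E[N] = (-6)(0.36) + (-2)(0.6) + (5)(0.04) = -3.16
E[N²] = (-6)²(0.36) + (-2)²(0.6) + (5)²(0.04) = 16.36
V(N) = E[N²] − (E[N])² = 16.36 − (-3.16)² = 6.3744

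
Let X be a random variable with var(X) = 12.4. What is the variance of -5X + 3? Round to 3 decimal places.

310.000

var(-5X + 3) = (-5)²·var(X) = 25·12.4 = 310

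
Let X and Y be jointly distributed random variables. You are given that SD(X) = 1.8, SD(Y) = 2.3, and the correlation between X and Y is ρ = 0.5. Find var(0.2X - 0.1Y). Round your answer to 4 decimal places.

0.0997

var(X) = (1.8)² = 3.24;  var(Y) = (2.3)² = 5.29
Cov(X,Y) = ρ·SD(X)·SD(Y) = 0.5·1.8·2.3 = 2.07
var(0.2X - 0.1Y) = (0.2)²·var(X) + (-0.1)²·var(Y) + 2·(0.2)·(-0.1)·Cov(X,Y)
= 0.04·3.24 + 0.01·5.29 + -0.04·2.07 = 0.0997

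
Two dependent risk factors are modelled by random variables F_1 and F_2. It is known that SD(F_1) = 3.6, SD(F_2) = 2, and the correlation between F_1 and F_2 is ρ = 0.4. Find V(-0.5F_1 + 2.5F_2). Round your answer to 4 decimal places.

21.0400

V(F_1) = (3.6)² = 12.96;  V(F_2) = (2)² = 4
Cov(F_1,F_2) = ρ·SD(F_1)·SD(F_2) = 0.4·3.6·2 = 2.88
V(-0.5F_1 + 2.5F_2) = (-0.5)²·V(F_1) + (2.5)²·V(F_2) + 2·(-0.5)·(2.5)·Cov(F_1,F_2)
= 0.25·12.96 + 6.25·4 + -2.5·2.88 = 21.04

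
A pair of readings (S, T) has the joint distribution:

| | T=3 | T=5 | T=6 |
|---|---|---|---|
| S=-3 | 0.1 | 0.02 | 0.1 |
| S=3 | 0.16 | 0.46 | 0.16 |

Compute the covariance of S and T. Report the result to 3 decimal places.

E[S] = 1.68,  E[T] = 4.74
E[ST] = 8.22
Cov(S,T) = E[ST] − E[S]E[T] = 8.22 − (1.68)(4.74) = 0.2568

0.257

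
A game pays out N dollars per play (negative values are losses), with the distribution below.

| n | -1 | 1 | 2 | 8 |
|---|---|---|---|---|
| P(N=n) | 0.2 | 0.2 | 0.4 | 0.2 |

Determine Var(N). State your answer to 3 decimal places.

9.040

E[N] = (-1)(0.2) + (1)(0.2) + (2)(0.4) + (8)(0.2) = 2.4
E[N²] = (-1)²(0.2) + (1)²(0.2) + (2)²(0.4) + (8)²(0.2) = 14.8
Var(N) = E[N²] − (E[N])² = 14.8 − (2.4)² = 9.04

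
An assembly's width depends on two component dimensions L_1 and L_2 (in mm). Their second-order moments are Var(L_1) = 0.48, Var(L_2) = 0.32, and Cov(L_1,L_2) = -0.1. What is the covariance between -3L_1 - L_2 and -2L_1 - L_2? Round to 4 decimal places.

2.7000

Cov(-3L_1 - L_2, -2L_1 - L_2) = (-3)(-2)Var(L_1) + (-1)(-1)Var(L_2) + [(-3)(-1) + (-1)(-2)]Cov(L_1,L_2)
= 6·0.48 + 1·0.32 + 5·-0.1 = 2.7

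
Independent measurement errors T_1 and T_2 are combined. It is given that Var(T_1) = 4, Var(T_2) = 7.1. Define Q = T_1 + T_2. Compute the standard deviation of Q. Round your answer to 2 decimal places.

By independence, Var(Q) = (1)²Var(T_1) + (1)²Var(T_2)
= (1)²·4 + (1)²·7.1 = 11.1
σ(Q) = √11.1 ≈ 3.33

3.33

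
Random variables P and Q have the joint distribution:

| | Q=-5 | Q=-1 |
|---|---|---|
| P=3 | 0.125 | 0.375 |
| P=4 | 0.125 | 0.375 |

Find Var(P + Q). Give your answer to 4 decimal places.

E[P] = 3.5,  E[Q] = -2,  E[PQ] = -7
Var(P) = 12.5 − (3.5)² = 0.25;  Var(Q) = 7 − (-2)² = 3
cov(P,Q) = -7 − (3.5)(-2) = 0
Var(P + Q) = (1)²·0.25 + (1)²·3 + 2·(1)·(1)·0 = 3.25

3.2500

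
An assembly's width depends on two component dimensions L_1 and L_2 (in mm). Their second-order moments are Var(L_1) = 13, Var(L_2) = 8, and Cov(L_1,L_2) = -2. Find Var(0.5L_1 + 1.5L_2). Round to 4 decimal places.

Var(0.5L_1 + 1.5L_2) = (0.5)²·Var(L_1) + (1.5)²·Var(L_2) + 2·(0.5)·(1.5)·Cov(L_1,L_2)
= 0.25·13 + 2.25·8 + 1.5·-2 = 18.25

18.2500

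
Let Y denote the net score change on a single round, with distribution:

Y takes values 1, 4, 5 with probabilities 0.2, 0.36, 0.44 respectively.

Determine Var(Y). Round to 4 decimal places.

E[Y] = (1)(0.2) + (4)(0.36) + (5)(0.44) = 3.84
E[Y²] = (1)²(0.2) + (4)²(0.36) + (5)²(0.44) = 16.96
Var(Y) = E[Y²] − (E[Y])² = 16.96 − (3.84)² = 2.2144

2.2144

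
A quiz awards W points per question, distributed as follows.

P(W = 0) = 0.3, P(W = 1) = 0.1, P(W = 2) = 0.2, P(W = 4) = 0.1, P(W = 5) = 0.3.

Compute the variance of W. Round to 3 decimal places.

E[W] = (0)(0.3) + (1)(0.1) + (2)(0.2) + (4)(0.1) + (5)(0.3) = 2.4
E[W²] = (0)²(0.3) + (1)²(0.1) + (2)²(0.2) + (4)²(0.1) + (5)²(0.3) = 10
var(W) = E[W²] − (E[W])² = 10 − (2.4)² = 4.24

4.240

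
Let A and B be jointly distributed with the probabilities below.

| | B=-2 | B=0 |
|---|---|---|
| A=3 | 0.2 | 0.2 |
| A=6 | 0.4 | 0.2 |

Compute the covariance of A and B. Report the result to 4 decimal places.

-0.2400

E[A] = 4.8,  E[B] = -1.2
E[AB] = -6
cov(A,B) = E[AB] − E[A]E[B] = -6 − (4.8)(-1.2) = -0.24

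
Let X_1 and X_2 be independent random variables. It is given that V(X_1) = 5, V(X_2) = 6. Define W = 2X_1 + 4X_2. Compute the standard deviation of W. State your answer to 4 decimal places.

By independence, V(W) = (2)²V(X_1) + (4)²V(X_2)
= (2)²·5 + (4)²·6 = 116
sd(W) = √116 ≈ 10.7703

10.7703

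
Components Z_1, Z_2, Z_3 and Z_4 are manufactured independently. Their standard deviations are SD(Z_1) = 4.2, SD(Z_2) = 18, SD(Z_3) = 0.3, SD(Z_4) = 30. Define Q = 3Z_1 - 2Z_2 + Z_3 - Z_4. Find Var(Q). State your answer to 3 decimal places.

Var(Z_1) = 17.64, Var(Z_2) = 324, Var(Z_3) = 0.09, Var(Z_4) = 900
By independence, Var(Q) = (3)²Var(Z_1) + (-2)²Var(Z_2) + (1)²Var(Z_3) + (-1)²Var(Z_4)
= (3)²·17.64 + (-2)²·324 + (1)²·0.09 + (-1)²·900 = 2354.85

2354.850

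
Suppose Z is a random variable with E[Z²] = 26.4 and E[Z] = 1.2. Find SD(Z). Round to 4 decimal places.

4.9960

Var(Z) = 26.4 − (1.2)² = 24.96
SD(Z) = √24.96 ≈ 4.9960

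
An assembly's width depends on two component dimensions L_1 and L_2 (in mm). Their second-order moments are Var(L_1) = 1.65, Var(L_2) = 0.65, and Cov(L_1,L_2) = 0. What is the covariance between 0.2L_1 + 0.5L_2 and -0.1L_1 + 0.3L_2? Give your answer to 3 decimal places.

0.065

Cov(0.2L_1 + 0.5L_2, -0.1L_1 + 0.3L_2) = (0.2)(-0.1)Var(L_1) + (0.5)(0.3)Var(L_2) + [(0.2)(0.3) + (0.5)(-0.1)]Cov(L_1,L_2)
= -0.02·1.65 + 0.15·0.65 + 0.01·0 = 0.0645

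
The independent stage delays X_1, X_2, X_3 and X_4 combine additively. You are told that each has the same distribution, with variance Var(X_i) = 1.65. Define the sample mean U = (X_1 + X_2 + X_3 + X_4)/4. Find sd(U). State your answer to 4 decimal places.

By independence, Var(U) = (0.25)²Var(X_1) + (0.25)²Var(X_2) + (0.25)²Var(X_3) + (0.25)²Var(X_4)
= (0.25)²·1.65 + (0.25)²·1.65 + (0.25)²·1.65 + (0.25)²·1.65 = 0.4125
sd(U) = √0.4125 ≈ 0.6423

0.6423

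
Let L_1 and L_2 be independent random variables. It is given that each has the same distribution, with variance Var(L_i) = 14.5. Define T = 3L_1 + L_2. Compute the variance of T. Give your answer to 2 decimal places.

145.00

By independence, Var(T) = (3)²Var(L_1) + (1)²Var(L_2)
= (3)²·14.5 + (1)²·14.5 = 145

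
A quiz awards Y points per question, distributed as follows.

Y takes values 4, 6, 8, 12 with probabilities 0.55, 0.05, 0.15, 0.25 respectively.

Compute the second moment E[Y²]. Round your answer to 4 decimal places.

56.2000

E[Y²] = (4)²(0.55) + (6)²(0.05) + (8)²(0.15) + (12)²(0.25) = 56.2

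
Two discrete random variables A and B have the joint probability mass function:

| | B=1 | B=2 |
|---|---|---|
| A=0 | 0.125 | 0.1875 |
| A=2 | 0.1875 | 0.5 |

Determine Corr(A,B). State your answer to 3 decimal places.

E[A] = 1.375,  E[B] = 1.6875
E[AB] = 2.375
cov(A,B) = E[AB] − E[A]E[B] = 2.375 − (1.375)(1.6875) = 0.0546875
var(A) = 0.859375,  var(B) = 0.21484375
ρ = 0.0546875 / √(0.859375·0.21484375) ≈ 0.127

0.127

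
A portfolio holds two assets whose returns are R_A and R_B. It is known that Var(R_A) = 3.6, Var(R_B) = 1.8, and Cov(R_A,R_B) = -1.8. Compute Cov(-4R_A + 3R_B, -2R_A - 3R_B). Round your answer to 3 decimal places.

Cov(-4R_A + 3R_B, -2R_A - 3R_B) = (-4)(-2)Var(R_A) + (3)(-3)Var(R_B) + [(-4)(-3) + (3)(-2)]Cov(R_A,R_B)
= 8·3.6 + -9·1.8 + 6·-1.8 = 1.8

1.800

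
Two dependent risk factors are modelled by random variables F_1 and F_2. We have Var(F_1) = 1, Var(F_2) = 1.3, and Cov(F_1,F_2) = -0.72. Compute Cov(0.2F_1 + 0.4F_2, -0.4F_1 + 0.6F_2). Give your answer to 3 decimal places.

Cov(0.2F_1 + 0.4F_2, -0.4F_1 + 0.6F_2) = (0.2)(-0.4)Var(F_1) + (0.4)(0.6)Var(F_2) + [(0.2)(0.6) + (0.4)(-0.4)]Cov(F_1,F_2)
= -0.08·1 + 0.24·1.3 + -0.04·-0.72 = 0.2608

0.261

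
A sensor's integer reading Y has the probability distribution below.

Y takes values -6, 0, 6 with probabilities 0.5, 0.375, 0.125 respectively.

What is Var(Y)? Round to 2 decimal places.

E[Y] = (-6)(0.5) + (0)(0.375) + (6)(0.125) = -2.25
E[Y²] = (-6)²(0.5) + (0)²(0.375) + (6)²(0.125) = 22.5
Var(Y) = E[Y²] − (E[Y])² = 22.5 − (-2.25)² = 17.4375

17.44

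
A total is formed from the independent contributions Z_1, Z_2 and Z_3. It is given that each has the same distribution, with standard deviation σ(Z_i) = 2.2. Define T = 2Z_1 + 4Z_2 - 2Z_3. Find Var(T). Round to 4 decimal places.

Var(Z_i) = (2.2)² = 4.84
By independence, Var(T) = (2)²Var(Z_1) + (4)²Var(Z_2) + (-2)²Var(Z_3)
= (2)²·4.84 + (4)²·4.84 + (-2)²·4.84 = 116.16

116.1600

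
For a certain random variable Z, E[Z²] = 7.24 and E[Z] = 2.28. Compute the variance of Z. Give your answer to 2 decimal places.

Var(Z) = 7.24 − (2.28)² = 2.0416

2.04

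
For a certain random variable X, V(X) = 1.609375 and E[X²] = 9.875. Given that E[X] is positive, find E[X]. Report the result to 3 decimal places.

2.875

(E[X])² = E[X²] − V(X) = 9.875 − 1.609375 = 8.265625
E[X] = √8.265625 = 2.875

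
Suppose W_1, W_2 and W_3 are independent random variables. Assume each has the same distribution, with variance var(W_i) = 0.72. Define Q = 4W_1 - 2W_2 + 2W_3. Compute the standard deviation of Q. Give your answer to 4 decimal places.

4.1569

By independence, var(Q) = (4)²var(W_1) + (-2)²var(W_2) + (2)²var(W_3)
= (4)²·0.72 + (-2)²·0.72 + (2)²·0.72 = 17.28
SD(Q) = √17.28 ≈ 4.1569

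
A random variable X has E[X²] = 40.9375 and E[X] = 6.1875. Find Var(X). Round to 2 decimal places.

Var(X) = 40.9375 − (6.1875)² = 2.65234375

2.65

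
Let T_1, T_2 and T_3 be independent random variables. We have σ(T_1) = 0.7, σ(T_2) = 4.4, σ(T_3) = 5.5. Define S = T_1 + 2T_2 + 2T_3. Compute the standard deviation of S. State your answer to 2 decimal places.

var(T_1) = 0.49, var(T_2) = 19.36, var(T_3) = 30.25
By independence, var(S) = (1)²var(T_1) + (2)²var(T_2) + (2)²var(T_3)
= (1)²·0.49 + (2)²·19.36 + (2)²·30.25 = 198.93
σ(S) = √198.93 ≈ 14.10

14.10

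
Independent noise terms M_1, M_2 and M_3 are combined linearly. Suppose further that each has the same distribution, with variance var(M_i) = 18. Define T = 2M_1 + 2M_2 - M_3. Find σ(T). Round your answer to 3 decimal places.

By independence, var(T) = (2)²var(M_1) + (2)²var(M_2) + (-1)²var(M_3)
= (2)²·18 + (2)²·18 + (-1)²·18 = 162
σ(T) = √162 ≈ 12.728

12.728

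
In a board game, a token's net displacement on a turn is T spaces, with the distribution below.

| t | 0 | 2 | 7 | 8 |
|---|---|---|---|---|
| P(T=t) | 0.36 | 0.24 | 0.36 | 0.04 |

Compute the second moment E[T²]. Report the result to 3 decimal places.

21.160

E[T²] = (0)²(0.36) + (2)²(0.24) + (7)²(0.36) + (8)²(0.04) = 21.16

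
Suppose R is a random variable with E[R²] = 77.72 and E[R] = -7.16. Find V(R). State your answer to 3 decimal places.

26.454

V(R) = 77.72 − (-7.16)² = 26.4544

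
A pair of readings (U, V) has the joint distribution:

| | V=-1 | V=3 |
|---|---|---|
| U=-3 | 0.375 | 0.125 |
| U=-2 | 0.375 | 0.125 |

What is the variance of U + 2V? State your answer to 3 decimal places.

E[U] = -2.5,  E[V] = 0,  E[UV] = 0
Var(U) = 6.5 − (-2.5)² = 0.25;  Var(V) = 3 − (0)² = 3
Cov(U,V) = 0 − (-2.5)(0) = 0
Var(U + 2V) = (1)²·0.25 + (2)²·3 + 2·(1)·(2)·0 = 12.25

12.250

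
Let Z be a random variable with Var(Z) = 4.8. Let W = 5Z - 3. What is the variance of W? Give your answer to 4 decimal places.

120.0000

Var(5Z - 3) = (5)²·Var(Z) = 25·4.8 = 120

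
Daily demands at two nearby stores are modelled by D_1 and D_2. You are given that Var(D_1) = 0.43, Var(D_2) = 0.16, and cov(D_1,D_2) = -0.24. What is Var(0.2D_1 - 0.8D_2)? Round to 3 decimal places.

Var(0.2D_1 - 0.8D_2) = (0.2)²·Var(D_1) + (-0.8)²·Var(D_2) + 2·(0.2)·(-0.8)·cov(D_1,D_2)
= 0.04·0.43 + 0.64·0.16 + -0.32·-0.24 = 0.1964

0.196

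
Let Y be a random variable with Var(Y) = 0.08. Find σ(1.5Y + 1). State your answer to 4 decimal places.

0.4243

Var(1.5Y + 1) = (1.5)²·0.08 = 0.18
σ(1.5Y + 1) = √0.18 ≈ 0.4243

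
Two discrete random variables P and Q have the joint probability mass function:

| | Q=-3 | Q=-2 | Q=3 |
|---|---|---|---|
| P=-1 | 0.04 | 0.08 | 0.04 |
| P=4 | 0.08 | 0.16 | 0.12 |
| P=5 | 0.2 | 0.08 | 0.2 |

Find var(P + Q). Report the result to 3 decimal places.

12.454

E[P] = 3.68,  E[Q] = -0.52,  E[PQ] = -1.44
var(P) = 17.92 − (3.68)² = 4.3776;  var(Q) = 7.4 − (-0.52)² = 7.1296
cov(P,Q) = -1.44 − (3.68)(-0.52) = 0.4736
var(P + Q) = (1)²·4.3776 + (1)²·7.1296 + 2·(1)·(1)·0.4736 = 12.4544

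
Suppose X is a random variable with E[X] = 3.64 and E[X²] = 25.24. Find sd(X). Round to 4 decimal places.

3.4627

var(X) = 25.24 − (3.64)² = 11.9904
sd(X) = √11.9904 ≈ 3.4627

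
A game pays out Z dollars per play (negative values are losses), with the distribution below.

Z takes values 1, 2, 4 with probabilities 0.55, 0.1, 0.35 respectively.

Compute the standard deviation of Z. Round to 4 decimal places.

E[Z] = (1)(0.55) + (2)(0.1) + (4)(0.35) = 2.15
E[Z²] = (1)²(0.55) + (2)²(0.1) + (4)²(0.35) = 6.55
var(Z) = E[Z²] − (E[Z])² = 6.55 − (2.15)² = 1.9275
SD(Z) = √1.9275 ≈ 1.3883

1.3883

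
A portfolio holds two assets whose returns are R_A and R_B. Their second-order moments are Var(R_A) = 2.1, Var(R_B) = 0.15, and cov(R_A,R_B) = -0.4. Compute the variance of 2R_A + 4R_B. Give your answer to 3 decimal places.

4.400

Var(2R_A + 4R_B) = (2)²·Var(R_A) + (4)²·Var(R_B) + 2·(2)·(4)·cov(R_A,R_B)
= 4·2.1 + 16·0.15 + 16·-0.4 = 4.4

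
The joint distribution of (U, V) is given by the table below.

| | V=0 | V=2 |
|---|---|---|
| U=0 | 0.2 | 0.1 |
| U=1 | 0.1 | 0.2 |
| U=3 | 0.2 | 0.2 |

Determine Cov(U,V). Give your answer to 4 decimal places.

0.1000

E[U] = 1.5,  E[V] = 1
E[UV] = 1.6
Cov(U,V) = E[UV] − E[U]E[V] = 1.6 − (1.5)(1) = 0.1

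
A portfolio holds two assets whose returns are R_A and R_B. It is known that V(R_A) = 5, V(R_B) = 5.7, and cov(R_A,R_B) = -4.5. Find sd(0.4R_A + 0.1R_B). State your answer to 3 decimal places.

V(0.4R_A + 0.1R_B) = (0.4)²·V(R_A) + (0.1)²·V(R_B) + 2·(0.4)·(0.1)·cov(R_A,R_B)
= 0.16·5 + 0.01·5.7 + 0.08·-4.5 = 0.497
sd(0.4R_A + 0.1R_B) = √0.497 ≈ 0.705

0.705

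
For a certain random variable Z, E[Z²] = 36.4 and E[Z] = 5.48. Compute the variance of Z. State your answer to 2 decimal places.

6.37

var(Z) = 36.4 − (5.48)² = 6.3696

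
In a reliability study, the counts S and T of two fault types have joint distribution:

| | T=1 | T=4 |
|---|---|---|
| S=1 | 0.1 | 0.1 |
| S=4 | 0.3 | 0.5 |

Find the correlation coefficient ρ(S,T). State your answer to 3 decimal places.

E[S] = 3.4,  E[T] = 2.8
E[ST] = 9.7
Cov(S,T) = E[ST] − E[S]E[T] = 9.7 − (3.4)(2.8) = 0.18
var(S) = 1.44,  var(T) = 2.16
ρ = 0.18 / √(1.44·2.16) ≈ 0.102

0.102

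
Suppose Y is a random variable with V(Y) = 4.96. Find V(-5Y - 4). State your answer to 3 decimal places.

V(-5Y - 4) = (-5)²·V(Y) = 25·4.96 = 124

124.000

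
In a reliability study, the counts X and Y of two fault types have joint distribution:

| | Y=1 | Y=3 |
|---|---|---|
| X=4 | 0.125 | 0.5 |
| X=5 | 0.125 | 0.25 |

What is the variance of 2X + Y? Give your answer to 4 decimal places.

1.4375

E[X] = 4.375,  E[Y] = 2.5,  E[XY] = 10.875
Var(X) = 19.375 − (4.375)² = 0.234375;  Var(Y) = 7 − (2.5)² = 0.75
cov(X,Y) = 10.875 − (4.375)(2.5) = -0.0625
Var(2X + Y) = (2)²·0.234375 + (1)²·0.75 + 2·(2)·(1)·-0.0625 = 1.4375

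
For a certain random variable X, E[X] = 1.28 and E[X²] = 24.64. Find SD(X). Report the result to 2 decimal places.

4.80

V(X) = 24.64 − (1.28)² = 23.0016
SD(X) = √23.0016 ≈ 4.80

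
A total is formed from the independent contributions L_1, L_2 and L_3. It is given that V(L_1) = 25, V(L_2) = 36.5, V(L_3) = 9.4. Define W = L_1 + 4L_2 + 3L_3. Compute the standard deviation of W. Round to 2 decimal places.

26.34

By independence, V(W) = (1)²V(L_1) + (4)²V(L_2) + (3)²V(L_3)
= (1)²·25 + (4)²·36.5 + (3)²·9.4 = 693.6
σ(W) = √693.6 ≈ 26.34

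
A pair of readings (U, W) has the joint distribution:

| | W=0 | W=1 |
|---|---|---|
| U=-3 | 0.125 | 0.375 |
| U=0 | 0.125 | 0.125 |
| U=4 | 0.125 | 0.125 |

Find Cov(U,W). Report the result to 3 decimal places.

-0.313

E[U] = -0.5,  E[W] = 0.625
E[UW] = -0.625
Cov(U,W) = E[UW] − E[U]E[W] = -0.625 − (-0.5)(0.625) = -0.3125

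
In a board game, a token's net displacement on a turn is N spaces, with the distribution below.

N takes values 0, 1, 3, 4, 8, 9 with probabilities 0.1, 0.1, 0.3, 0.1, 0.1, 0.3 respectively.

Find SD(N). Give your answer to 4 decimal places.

3.3302

E[N] = (0)(0.1) + (1)(0.1) + (3)(0.3) + (4)(0.1) + (8)(0.1) + (9)(0.3) = 4.9
E[N²] = (0)²(0.1) + (1)²(0.1) + (3)²(0.3) + (4)²(0.1) + (8)²(0.1) + (9)²(0.3) = 35.1
var(N) = E[N²] − (E[N])² = 35.1 − (4.9)² = 11.09
SD(N) = √11.09 ≈ 3.3302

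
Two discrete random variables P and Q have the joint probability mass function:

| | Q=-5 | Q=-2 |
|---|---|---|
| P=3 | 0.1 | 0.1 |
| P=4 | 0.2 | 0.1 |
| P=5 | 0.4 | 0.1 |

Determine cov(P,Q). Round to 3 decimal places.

-0.270

E[P] = 4.3,  E[Q] = -4.1
E[PQ] = -17.9
cov(P,Q) = E[PQ] − E[P]E[Q] = -17.9 − (4.3)(-4.1) = -0.27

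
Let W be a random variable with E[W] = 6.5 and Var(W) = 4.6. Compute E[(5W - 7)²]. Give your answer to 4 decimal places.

765.2500

E[5W - 7] = 5·6.5 − 7 = 25.5
Var(5W - 7) = (5)²·4.6 = 115
E[(5W - 7)²] = Var((5W - 7)) + (E[(5W - 7)])² = 115 + (25.5)² = 765.25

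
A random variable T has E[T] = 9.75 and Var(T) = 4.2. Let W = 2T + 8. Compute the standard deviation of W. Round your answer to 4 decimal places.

Var(2T + 8) = (2)²·4.2 = 16.8
SD(W) = √16.8 ≈ 4.0988

4.0988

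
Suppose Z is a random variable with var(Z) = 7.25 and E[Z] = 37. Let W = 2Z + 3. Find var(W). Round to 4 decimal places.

var(2Z + 3) = (2)²·var(Z) = 4·7.25 = 29

29.0000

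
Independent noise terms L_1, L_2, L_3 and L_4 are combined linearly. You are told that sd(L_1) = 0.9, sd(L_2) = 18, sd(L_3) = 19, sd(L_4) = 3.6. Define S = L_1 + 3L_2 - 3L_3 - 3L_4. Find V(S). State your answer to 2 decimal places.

6282.45

V(L_1) = 0.81, V(L_2) = 324, V(L_3) = 361, V(L_4) = 12.96
By independence, V(S) = (1)²V(L_1) + (3)²V(L_2) + (-3)²V(L_3) + (-3)²V(L_4)
= (1)²·0.81 + (3)²·324 + (-3)²·361 + (-3)²·12.96 = 6282.45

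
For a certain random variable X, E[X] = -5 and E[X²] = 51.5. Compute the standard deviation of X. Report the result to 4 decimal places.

var(X) = 51.5 − (-5)² = 26.5
σ(X) = √26.5 ≈ 5.1478

5.1478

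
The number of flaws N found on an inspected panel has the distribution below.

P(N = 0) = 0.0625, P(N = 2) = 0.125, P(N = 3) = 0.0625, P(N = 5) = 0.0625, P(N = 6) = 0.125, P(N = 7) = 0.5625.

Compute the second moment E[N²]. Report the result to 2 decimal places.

E[N²] = (0)²(0.0625) + (2)²(0.125) + (3)²(0.0625) + (5)²(0.0625) + (6)²(0.125) + (7)²(0.5625) = 34.6875

34.69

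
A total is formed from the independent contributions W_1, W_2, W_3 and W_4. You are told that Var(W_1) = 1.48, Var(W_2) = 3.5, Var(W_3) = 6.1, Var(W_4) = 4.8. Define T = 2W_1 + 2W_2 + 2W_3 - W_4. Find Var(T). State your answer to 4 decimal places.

By independence, Var(T) = (2)²Var(W_1) + (2)²Var(W_2) + (2)²Var(W_3) + (-1)²Var(W_4)
= (2)²·1.48 + (2)²·3.5 + (2)²·6.1 + (-1)²·4.8 = 49.12

49.1200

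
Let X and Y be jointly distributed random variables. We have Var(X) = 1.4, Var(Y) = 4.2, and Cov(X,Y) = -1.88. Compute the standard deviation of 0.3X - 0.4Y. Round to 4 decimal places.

1.1177

Var(0.3X - 0.4Y) = (0.3)²·Var(X) + (-0.4)²·Var(Y) + 2·(0.3)·(-0.4)·Cov(X,Y)
= 0.09·1.4 + 0.16·4.2 + -0.24·-1.88 = 1.2492
σ(0.3X - 0.4Y) = √1.2492 ≈ 1.1177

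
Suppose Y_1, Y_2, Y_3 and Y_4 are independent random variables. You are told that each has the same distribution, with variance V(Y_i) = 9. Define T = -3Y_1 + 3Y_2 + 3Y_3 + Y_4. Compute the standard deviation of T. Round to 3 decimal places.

15.875

By independence, V(T) = (-3)²V(Y_1) + (3)²V(Y_2) + (3)²V(Y_3) + (1)²V(Y_4)
= (-3)²·9 + (3)²·9 + (3)²·9 + (1)²·9 = 252
SD(T) = √252 ≈ 15.875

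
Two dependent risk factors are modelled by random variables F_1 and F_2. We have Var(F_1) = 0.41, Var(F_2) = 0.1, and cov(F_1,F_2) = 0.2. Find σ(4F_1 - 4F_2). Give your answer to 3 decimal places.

Var(4F_1 - 4F_2) = (4)²·Var(F_1) + (-4)²·Var(F_2) + 2·(4)·(-4)·cov(F_1,F_2)
= 16·0.41 + 16·0.1 + -32·0.2 = 1.76
σ(4F_1 - 4F_2) = √1.76 ≈ 1.327

1.327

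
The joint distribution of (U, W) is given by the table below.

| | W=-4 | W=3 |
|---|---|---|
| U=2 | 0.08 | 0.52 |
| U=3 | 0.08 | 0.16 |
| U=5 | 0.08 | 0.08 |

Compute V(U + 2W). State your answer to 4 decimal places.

E[U] = 2.72,  E[W] = 1.32,  E[UW] = 2.56
V(U) = 8.56 − (2.72)² = 1.1616;  V(W) = 10.68 − (1.32)² = 8.9376
cov(U,W) = 2.56 − (2.72)(1.32) = -1.0304
V(U + 2W) = (1)²·1.1616 + (2)²·8.9376 + 2·(1)·(2)·-1.0304 = 32.7904

32.7904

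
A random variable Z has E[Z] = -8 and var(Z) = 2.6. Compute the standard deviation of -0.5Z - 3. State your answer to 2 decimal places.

var(-0.5Z - 3) = (-0.5)²·2.6 = 0.65
σ(-0.5Z - 3) = √0.65 ≈ 0.81

0.81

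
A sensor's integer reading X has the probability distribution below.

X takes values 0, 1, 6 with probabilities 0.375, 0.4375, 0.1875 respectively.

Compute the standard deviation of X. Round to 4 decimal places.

E[X] = (0)(0.375) + (1)(0.4375) + (6)(0.1875) = 1.5625
E[X²] = (0)²(0.375) + (1)²(0.4375) + (6)²(0.1875) = 7.1875
Var(X) = E[X²] − (E[X])² = 7.1875 − (1.5625)² = 4.74609375
SD(X) = √4.74609375 ≈ 2.1786

2.1786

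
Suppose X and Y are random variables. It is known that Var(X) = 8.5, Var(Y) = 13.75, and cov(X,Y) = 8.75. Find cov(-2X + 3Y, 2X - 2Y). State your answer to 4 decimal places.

-29.0000

cov(-2X + 3Y, 2X - 2Y) = (-2)(2)Var(X) + (3)(-2)Var(Y) + [(-2)(-2) + (3)(2)]cov(X,Y)
= -4·8.5 + -6·13.75 + 10·8.75 = -29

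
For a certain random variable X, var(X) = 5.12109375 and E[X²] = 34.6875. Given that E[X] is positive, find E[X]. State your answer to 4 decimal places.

(E[X])² = E[X²] − var(X) = 34.6875 − 5.12109375 = 29.56640625
E[X] = √29.56640625 = 5.4375

5.4375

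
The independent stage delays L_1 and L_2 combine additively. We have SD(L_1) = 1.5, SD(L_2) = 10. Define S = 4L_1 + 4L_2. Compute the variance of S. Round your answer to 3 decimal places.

Var(L_1) = 2.25, Var(L_2) = 100
By independence, Var(S) = (4)²Var(L_1) + (4)²Var(L_2)
= (4)²·2.25 + (4)²·100 = 1636

1636.000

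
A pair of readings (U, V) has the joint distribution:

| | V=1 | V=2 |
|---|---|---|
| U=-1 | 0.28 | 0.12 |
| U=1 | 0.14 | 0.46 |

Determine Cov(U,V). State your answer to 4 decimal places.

0.2240

E[U] = 0.2,  E[V] = 1.58
E[UV] = 0.54
Cov(U,V) = E[UV] − E[U]E[V] = 0.54 − (0.2)(1.58) = 0.224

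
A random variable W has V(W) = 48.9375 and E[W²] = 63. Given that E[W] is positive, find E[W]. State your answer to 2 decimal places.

(E[W])² = E[W²] − V(W) = 63 − 48.9375 = 14.0625
E[W] = √14.0625 = 3.75

3.75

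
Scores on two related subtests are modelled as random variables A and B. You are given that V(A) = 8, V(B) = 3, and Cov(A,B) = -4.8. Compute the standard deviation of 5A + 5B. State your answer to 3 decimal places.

5.916

V(5A + 5B) = (5)²·V(A) + (5)²·V(B) + 2·(5)·(5)·Cov(A,B)
= 25·8 + 25·3 + 50·-4.8 = 35
σ(5A + 5B) = √35 ≈ 5.916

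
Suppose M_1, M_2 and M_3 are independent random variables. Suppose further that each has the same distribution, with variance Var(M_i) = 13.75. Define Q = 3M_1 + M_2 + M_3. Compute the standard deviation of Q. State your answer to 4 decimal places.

By independence, Var(Q) = (3)²Var(M_1) + (1)²Var(M_2) + (1)²Var(M_3)
= (3)²·13.75 + (1)²·13.75 + (1)²·13.75 = 151.25
σ(Q) = √151.25 ≈ 12.2984

12.2984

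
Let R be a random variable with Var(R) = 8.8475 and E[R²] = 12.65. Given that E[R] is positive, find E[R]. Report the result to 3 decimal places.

(E[R])² = E[R²] − Var(R) = 12.65 − 8.8475 = 3.8025
E[R] = √3.8025 = 1.95

1.950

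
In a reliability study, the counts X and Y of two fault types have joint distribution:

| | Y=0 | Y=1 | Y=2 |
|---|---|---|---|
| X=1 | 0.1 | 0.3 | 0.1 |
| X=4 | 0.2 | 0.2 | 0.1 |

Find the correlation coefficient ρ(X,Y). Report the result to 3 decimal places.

-0.143

E[X] = 2.5,  E[Y] = 0.9
E[XY] = 2.1
Cov(X,Y) = E[XY] − E[X]E[Y] = 2.1 − (2.5)(0.9) = -0.15
var(X) = 2.25,  var(Y) = 0.49
ρ = -0.15 / √(2.25·0.49) ≈ -0.143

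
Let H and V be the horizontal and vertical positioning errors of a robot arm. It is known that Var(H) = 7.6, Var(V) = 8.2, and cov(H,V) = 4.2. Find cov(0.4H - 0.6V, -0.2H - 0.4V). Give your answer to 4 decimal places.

1.1920

cov(0.4H - 0.6V, -0.2H - 0.4V) = (0.4)(-0.2)Var(H) + (-0.6)(-0.4)Var(V) + [(0.4)(-0.4) + (-0.6)(-0.2)]cov(H,V)
= -0.08·7.6 + 0.24·8.2 + -0.04·4.2 = 1.192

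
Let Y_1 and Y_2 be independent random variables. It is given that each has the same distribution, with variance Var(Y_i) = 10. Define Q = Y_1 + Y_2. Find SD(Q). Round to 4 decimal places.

4.4721

By independence, Var(Q) = (1)²Var(Y_1) + (1)²Var(Y_2)
= (1)²·10 + (1)²·10 = 20
SD(Q) = √20 ≈ 4.4721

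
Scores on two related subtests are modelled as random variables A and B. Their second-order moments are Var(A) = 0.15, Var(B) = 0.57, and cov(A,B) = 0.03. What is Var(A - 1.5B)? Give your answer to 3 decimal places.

1.343

Var(A - 1.5B) = (1)²·Var(A) + (-1.5)²·Var(B) + 2·(1)·(-1.5)·cov(A,B)
= 1·0.15 + 2.25·0.57 + -3·0.03 = 1.3425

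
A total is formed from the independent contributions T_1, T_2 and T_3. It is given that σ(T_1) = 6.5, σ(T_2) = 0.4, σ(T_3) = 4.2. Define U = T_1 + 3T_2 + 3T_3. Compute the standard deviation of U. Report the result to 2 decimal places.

V(T_1) = 42.25, V(T_2) = 0.16, V(T_3) = 17.64
By independence, V(U) = (1)²V(T_1) + (3)²V(T_2) + (3)²V(T_3)
= (1)²·42.25 + (3)²·0.16 + (3)²·17.64 = 202.45
σ(U) = √202.45 ≈ 14.23

14.23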